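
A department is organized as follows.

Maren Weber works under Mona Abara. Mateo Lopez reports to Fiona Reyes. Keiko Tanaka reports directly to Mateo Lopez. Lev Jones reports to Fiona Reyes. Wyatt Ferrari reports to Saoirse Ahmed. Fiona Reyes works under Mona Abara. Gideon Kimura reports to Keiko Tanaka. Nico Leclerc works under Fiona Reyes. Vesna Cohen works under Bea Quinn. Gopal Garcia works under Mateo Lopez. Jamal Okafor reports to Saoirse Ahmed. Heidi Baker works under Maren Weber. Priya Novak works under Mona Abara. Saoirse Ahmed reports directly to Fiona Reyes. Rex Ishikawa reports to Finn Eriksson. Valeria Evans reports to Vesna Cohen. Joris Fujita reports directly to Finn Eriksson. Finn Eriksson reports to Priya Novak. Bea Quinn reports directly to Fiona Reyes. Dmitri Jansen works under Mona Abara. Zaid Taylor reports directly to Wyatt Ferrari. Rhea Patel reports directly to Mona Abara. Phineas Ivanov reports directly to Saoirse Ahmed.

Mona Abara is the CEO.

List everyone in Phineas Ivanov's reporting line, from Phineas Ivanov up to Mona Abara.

Phineas Ivanov -> Saoirse Ahmed -> Fiona Reyes -> Mona Abara

Phineas Ivanov reports to Saoirse Ahmed. Saoirse Ahmed reports to Fiona Reyes. Fiona Reyes reports to Mona Abara. Mona Abara is at the top.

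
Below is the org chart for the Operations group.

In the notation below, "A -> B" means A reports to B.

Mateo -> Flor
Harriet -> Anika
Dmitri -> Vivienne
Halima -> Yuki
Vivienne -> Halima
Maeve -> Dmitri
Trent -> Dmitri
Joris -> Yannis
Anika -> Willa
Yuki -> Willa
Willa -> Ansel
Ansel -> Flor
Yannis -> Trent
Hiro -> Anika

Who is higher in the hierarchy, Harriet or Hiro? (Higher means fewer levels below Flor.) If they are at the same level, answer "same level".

Both Harriet and Hiro are 4 levels below Flor.

same level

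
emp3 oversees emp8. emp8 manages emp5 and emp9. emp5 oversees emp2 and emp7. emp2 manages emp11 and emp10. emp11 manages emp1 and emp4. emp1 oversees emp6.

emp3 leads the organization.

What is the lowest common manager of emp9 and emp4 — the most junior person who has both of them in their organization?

emp8

emp9's chain of managers is emp8, emp3. emp4's chain of managers is emp11, emp2, emp5, emp8, emp3. The first manager that appears in both chains is emp8.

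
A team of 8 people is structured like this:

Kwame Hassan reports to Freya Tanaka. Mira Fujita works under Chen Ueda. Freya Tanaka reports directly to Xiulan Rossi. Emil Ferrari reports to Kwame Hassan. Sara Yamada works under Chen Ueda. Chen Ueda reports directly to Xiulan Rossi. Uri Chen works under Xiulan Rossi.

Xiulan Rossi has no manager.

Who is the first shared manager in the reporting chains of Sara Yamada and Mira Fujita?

Sara Yamada's chain of managers is Chen Ueda, Xiulan Rossi. Mira Fujita's chain of managers is Chen Ueda, Xiulan Rossi. The first manager that appears in both chains is Chen Ueda.

Chen Ueda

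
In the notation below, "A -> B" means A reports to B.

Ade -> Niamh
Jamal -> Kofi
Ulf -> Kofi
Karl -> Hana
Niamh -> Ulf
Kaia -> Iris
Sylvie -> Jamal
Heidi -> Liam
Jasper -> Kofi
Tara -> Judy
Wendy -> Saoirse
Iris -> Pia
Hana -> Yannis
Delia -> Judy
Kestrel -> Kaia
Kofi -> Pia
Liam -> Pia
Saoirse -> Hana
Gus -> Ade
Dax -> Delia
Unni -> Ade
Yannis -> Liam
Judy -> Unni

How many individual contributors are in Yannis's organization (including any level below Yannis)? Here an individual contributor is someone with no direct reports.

2

The people in Yannis's organization with no one reporting to them are Wendy, Karl. That is 2.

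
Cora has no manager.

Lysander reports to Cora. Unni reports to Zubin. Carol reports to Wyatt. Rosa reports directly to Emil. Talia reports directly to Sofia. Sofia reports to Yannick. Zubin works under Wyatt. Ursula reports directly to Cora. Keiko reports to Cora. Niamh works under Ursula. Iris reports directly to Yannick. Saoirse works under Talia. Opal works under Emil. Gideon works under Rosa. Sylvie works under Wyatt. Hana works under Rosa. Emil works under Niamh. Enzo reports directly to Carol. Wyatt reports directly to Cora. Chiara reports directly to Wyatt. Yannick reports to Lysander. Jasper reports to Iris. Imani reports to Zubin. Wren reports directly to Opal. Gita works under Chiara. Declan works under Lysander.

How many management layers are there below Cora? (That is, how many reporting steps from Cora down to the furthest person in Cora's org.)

The longest chain under Cora runs Cora → Ursula → Niamh → Emil → Opal → Wren, which is 5 levels below Cora.

5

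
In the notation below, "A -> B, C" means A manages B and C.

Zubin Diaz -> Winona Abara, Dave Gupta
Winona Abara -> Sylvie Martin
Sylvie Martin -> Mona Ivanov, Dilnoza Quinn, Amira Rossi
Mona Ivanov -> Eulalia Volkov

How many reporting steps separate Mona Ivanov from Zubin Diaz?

Chain from Mona Ivanov up to Zubin Diaz: Mona Ivanov → Sylvie Martin → Winona Abara → Zubin Diaz. That is 3 steps up, so Mona Ivanov is 3 levels below Zubin Diaz.

3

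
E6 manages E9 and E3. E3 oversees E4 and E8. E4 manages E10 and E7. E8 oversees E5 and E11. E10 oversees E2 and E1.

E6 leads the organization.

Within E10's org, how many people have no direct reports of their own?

2

The people in E10's organization with no one reporting to them are E1, E2. That is 2.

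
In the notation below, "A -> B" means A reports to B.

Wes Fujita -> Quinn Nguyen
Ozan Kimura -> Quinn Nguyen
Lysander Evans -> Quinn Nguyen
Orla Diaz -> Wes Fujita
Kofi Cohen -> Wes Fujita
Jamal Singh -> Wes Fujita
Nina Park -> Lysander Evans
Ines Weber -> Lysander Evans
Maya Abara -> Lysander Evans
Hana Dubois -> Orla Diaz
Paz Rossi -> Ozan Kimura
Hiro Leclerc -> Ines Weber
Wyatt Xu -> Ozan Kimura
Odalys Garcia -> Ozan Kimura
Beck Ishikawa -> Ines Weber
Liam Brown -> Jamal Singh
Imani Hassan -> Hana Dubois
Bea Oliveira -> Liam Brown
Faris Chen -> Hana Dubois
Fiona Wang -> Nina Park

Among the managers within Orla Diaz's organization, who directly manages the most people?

Direct-report counts within Orla Diaz's organization: Orla Diaz has 1; Hana Dubois has 2. The largest is 2, held by Hana Dubois.

Hana Dubois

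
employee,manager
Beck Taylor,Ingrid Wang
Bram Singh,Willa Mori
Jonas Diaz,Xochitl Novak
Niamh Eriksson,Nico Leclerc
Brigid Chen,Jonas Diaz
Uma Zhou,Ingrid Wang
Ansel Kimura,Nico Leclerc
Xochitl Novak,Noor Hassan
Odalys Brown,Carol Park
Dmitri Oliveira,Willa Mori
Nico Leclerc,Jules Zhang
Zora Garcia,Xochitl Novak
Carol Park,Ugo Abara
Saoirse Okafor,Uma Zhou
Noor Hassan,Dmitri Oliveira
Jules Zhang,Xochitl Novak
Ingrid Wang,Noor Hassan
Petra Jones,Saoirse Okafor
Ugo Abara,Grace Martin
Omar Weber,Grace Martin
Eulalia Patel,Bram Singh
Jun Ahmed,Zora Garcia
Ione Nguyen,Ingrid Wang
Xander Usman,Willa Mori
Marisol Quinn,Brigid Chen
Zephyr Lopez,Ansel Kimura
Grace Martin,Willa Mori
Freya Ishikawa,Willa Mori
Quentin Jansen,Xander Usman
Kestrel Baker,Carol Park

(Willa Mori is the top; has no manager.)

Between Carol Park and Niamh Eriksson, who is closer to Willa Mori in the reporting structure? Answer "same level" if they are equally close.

Carol Park is 3 levels below Willa Mori; Niamh Eriksson is 6. Carol Park is higher.

Carol Park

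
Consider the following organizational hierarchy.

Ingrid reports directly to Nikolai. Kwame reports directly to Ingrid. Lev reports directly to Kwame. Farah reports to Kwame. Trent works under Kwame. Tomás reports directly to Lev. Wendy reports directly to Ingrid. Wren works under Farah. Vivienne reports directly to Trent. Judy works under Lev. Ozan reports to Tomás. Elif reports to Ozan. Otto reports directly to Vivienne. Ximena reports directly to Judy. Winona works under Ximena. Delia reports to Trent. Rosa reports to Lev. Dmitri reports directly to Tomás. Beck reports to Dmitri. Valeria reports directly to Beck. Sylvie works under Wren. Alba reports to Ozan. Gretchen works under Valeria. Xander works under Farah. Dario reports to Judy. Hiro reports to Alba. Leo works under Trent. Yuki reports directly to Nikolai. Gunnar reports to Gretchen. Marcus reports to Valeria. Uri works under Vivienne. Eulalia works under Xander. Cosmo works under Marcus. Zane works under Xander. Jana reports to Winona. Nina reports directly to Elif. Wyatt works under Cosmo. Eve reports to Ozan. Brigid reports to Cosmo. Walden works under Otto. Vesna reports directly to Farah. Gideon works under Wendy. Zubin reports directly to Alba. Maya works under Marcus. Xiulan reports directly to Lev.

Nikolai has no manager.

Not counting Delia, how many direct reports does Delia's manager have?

2

Delia reports to Trent. Trent's other direct reports are Vivienne, Leo — 2 peers.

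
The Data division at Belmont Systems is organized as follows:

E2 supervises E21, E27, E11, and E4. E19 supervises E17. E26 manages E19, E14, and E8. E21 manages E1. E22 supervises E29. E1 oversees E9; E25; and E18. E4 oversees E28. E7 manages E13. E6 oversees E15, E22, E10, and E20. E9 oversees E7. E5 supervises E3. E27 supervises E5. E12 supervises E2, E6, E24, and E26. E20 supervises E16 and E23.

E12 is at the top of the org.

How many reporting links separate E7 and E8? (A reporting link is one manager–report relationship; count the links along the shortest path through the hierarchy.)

E7 is 5 levels below E12, and E8 is 2 levels below E12 (their lowest common manager). The shortest path runs up from E7 to E12 and back down to E8: 5 + 2 = 7 links.

7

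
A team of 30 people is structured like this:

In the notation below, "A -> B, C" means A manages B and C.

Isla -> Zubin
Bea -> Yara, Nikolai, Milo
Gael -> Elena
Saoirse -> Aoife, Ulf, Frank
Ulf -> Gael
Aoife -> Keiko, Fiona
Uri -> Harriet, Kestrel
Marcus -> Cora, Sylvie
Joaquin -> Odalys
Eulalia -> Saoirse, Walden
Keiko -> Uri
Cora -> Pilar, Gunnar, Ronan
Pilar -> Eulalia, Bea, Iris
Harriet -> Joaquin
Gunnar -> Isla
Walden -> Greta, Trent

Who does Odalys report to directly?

Odalys reports directly to Joaquin.

Joaquin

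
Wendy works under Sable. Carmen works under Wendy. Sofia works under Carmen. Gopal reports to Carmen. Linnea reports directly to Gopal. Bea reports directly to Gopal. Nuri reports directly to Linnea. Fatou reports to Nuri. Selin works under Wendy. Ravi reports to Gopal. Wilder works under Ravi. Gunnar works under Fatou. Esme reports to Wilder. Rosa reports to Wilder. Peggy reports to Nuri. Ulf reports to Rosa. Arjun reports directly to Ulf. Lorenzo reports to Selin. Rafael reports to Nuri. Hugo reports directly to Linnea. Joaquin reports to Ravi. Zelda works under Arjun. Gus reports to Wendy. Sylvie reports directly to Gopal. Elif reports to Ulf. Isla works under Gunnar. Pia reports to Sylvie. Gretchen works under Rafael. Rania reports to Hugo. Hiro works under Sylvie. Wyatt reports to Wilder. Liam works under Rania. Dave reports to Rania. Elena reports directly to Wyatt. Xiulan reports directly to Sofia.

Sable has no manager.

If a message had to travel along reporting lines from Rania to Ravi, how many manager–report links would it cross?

Rania is 3 levels below Gopal, and Ravi is 1 level below Gopal (their lowest common manager). The shortest path runs up from Rania to Gopal and back down to Ravi: 3 + 1 = 4 links.

4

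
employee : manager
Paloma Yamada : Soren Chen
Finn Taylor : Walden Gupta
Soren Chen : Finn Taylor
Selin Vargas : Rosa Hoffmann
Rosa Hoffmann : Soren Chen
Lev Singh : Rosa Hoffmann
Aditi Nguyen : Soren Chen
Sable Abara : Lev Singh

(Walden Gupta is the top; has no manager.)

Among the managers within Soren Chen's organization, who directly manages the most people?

Direct-report counts within Soren Chen's organization: Soren Chen has 3; Rosa Hoffmann has 2; Lev Singh has 1. The largest is 3, held by Soren Chen.

Soren Chen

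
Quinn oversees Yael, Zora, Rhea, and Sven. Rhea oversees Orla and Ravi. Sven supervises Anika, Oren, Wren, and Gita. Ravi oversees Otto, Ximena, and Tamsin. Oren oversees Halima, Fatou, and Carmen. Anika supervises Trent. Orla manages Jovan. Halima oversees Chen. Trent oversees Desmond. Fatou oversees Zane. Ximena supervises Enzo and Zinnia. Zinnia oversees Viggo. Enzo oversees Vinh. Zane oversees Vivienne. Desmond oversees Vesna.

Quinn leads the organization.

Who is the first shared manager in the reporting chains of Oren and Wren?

Oren's chain of managers is Sven, Quinn. Wren's chain of managers is Sven, Quinn. The first manager that appears in both chains is Sven.

Sven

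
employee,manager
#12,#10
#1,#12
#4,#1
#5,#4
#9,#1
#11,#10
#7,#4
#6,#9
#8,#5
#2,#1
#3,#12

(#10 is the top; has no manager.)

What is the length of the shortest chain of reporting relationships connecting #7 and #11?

#7 is 4 levels below #10, and #11 is 1 level below #10 (their lowest common manager). The shortest path runs up from #7 to #10 and back down to #11: 4 + 1 = 5 links.

5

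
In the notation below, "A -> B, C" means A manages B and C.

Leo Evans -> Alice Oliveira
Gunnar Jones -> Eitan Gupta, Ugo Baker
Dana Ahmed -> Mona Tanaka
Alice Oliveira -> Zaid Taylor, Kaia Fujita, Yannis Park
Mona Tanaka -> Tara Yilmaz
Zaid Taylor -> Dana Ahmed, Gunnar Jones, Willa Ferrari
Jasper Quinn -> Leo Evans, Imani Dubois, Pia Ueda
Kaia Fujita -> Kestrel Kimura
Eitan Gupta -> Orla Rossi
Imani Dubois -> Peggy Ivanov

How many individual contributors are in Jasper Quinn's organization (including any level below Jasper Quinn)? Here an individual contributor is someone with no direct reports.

The people in Jasper Quinn's organization with no one reporting to them are Pia Ueda, Peggy Ivanov, Yannis Park, Kestrel Kimura, Willa Ferrari, Ugo Baker, Orla Rossi, Tara Yilmaz. That is 8.

8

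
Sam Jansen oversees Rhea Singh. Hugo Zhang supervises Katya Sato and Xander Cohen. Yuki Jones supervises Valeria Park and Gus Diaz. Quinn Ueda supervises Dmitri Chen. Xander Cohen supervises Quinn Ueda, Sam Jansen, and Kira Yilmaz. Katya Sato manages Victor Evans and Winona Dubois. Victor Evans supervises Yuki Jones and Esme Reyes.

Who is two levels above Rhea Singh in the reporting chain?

Xander Cohen

Rhea Singh reports to Sam Jansen, and Sam Jansen reports to Xander Cohen. So Rhea Singh's skip-level manager is Xander Cohen.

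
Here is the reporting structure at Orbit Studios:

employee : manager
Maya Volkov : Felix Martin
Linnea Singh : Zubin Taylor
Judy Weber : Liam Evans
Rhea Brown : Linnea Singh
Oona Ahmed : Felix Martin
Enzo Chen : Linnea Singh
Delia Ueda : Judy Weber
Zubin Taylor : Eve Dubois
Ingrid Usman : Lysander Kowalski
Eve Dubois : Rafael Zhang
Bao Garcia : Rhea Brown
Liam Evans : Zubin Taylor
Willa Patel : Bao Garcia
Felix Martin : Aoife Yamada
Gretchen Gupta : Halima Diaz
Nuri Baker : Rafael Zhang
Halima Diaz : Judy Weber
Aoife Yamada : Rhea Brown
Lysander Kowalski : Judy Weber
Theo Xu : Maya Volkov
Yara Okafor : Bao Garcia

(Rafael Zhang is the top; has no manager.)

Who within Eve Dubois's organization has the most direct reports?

Judy Weber

Direct-report counts within Eve Dubois's organization: Eve Dubois has 1; Zubin Taylor has 2; Linnea Singh has 2; Rhea Brown has 2; Aoife Yamada has 1; Felix Martin has 2; Maya Volkov has 1; Bao Garcia has 2; Liam Evans has 1; Judy Weber has 3; Halima Diaz has 1; Lysander Kowalski has 1. The largest is 3, held by Judy Weber.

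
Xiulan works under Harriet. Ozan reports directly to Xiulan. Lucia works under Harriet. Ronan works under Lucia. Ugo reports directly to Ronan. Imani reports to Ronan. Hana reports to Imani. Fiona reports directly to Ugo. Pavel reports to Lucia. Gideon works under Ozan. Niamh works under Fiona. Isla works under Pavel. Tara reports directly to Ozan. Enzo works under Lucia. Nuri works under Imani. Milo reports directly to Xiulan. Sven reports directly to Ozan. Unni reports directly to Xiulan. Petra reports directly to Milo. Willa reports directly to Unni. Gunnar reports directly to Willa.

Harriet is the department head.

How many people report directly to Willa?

1

Willa directly manages Gunnar. That is 1 direct report.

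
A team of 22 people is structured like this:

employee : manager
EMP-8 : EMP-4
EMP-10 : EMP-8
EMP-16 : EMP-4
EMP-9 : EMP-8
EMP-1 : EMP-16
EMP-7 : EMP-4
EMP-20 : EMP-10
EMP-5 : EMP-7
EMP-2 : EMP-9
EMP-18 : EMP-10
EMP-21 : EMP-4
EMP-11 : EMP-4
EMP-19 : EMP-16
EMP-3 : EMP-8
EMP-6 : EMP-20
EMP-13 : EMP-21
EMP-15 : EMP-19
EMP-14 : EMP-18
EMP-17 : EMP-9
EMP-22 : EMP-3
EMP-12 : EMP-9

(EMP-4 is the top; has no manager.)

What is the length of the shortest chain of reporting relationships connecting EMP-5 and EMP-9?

4

EMP-5 is 2 levels below EMP-4, and EMP-9 is 2 levels below EMP-4 (their lowest common manager). The shortest path runs up from EMP-5 to EMP-4 and back down to EMP-9: 2 + 2 = 4 links.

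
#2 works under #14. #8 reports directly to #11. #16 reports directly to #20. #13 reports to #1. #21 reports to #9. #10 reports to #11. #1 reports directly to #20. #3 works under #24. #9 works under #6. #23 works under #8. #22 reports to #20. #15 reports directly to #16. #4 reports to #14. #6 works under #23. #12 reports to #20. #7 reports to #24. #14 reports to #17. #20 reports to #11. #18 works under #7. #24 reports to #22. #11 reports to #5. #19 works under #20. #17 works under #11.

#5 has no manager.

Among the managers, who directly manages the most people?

Direct-report counts: #5 has 1; #11 has 4; #8 has 1; #23 has 1; #6 has 1; #9 has 1; #20 has 5; #1 has 1; #22 has 1; #24 has 2; #7 has 1; #16 has 1; #17 has 1; #14 has 2. The largest is 5, held by #20.

#20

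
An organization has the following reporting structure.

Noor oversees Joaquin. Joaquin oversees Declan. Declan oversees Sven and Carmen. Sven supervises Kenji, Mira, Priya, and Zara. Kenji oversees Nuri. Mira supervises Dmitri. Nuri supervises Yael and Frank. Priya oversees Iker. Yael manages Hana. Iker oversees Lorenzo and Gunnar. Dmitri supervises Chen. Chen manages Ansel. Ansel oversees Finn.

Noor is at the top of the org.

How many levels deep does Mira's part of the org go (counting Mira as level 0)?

The longest chain under Mira runs Mira → Dmitri → Chen → Ansel → Finn, which is 4 levels below Mira.

4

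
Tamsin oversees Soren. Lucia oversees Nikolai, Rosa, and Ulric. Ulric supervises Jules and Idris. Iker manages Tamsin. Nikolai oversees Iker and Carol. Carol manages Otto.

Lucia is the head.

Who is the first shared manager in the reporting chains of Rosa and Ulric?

Rosa's chain of managers is Lucia. Ulric's chain of managers is Lucia. The first manager that appears in both chains is Lucia.

Lucia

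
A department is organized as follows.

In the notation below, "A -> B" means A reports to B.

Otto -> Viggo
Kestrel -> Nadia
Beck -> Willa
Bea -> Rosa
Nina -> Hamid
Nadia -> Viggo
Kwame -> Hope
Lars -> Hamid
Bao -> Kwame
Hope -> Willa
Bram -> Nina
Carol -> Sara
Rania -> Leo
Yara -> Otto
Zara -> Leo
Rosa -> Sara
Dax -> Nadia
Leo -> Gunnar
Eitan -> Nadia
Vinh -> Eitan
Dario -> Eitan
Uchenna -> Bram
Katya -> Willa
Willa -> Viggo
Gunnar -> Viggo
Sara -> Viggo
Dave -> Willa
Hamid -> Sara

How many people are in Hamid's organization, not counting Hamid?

4

Hamid directly manages Nina, Lars. Under Nina: Bram, Uchenna (2). Lars has no reports. So Hamid's organization is 2 direct reports plus everyone under them: 3 + 1 = 4.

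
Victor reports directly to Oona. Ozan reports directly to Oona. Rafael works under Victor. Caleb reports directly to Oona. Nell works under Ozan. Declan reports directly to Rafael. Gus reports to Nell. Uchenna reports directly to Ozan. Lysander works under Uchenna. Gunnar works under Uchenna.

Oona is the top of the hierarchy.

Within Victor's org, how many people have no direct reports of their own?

1

The only person in Victor's organization with no one reporting to them is Declan. That is 1.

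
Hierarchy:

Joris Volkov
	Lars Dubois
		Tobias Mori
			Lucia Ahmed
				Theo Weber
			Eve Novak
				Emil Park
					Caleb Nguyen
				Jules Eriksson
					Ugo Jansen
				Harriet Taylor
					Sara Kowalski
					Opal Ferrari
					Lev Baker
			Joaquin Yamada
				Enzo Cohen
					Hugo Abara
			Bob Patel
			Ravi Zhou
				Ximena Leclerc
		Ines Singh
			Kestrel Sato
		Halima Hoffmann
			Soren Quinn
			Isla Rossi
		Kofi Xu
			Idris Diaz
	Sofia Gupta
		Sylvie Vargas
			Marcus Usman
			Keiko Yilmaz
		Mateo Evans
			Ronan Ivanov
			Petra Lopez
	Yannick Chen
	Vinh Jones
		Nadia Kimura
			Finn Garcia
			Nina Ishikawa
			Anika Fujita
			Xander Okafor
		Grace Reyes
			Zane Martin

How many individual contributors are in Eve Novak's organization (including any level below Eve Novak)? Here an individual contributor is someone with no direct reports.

5

The people in Eve Novak's organization with no one reporting to them are Lev Baker, Opal Ferrari, Sara Kowalski, Ugo Jansen, Caleb Nguyen. That is 5.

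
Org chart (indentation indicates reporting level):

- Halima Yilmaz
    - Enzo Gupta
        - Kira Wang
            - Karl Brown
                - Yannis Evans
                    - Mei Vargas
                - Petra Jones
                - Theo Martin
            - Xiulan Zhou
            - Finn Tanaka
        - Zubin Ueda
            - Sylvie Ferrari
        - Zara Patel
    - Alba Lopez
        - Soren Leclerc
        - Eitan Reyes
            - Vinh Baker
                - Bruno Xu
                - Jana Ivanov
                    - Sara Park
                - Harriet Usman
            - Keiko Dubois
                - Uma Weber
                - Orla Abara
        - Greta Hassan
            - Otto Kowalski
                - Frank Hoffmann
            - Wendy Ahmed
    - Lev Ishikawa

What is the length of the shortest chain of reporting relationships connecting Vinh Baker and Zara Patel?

5

Vinh Baker is 3 levels below Halima Yilmaz, and Zara Patel is 2 levels below Halima Yilmaz (their lowest common manager). The shortest path runs up from Vinh Baker to Halima Yilmaz and back down to Zara Patel: 3 + 2 = 5 links.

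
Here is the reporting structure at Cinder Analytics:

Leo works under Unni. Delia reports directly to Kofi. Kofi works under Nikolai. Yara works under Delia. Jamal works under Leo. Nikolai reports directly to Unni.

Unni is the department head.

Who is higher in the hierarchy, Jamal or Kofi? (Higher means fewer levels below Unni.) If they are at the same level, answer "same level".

Both Jamal and Kofi are 2 levels below Unni.

same level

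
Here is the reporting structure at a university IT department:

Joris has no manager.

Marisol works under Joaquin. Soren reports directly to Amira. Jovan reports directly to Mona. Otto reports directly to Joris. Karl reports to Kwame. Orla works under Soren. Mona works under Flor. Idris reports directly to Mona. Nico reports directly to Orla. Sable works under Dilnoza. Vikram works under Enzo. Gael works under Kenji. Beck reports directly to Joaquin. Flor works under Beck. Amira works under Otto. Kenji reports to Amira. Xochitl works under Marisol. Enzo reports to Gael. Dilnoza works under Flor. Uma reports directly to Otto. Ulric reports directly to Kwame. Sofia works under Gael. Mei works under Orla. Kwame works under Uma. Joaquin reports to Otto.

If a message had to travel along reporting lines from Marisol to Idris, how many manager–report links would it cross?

5

Marisol is 1 level below Joaquin, and Idris is 4 levels below Joaquin (their lowest common manager). The shortest path runs up from Marisol to Joaquin and back down to Idris: 1 + 4 = 5 links.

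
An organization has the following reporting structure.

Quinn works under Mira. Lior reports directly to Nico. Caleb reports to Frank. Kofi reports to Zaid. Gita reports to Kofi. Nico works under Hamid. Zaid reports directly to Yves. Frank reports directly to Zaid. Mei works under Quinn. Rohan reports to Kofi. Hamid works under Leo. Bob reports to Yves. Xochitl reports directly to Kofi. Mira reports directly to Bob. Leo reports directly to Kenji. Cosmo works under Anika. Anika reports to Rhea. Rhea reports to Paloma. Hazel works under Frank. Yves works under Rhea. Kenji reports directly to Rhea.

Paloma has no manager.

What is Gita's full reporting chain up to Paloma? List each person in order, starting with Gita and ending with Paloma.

Gita -> Kofi -> Zaid -> Yves -> Rhea -> Paloma

Gita reports to Kofi. Kofi reports to Zaid. Zaid reports to Yves. Yves reports to Rhea. Rhea reports to Paloma. Paloma is at the top.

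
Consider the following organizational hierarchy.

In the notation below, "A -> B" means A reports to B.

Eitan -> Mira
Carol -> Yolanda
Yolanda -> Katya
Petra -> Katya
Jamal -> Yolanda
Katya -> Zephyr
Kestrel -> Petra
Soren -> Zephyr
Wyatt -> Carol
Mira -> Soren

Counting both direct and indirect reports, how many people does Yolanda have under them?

3

Yolanda directly manages Carol, Jamal. Under Carol: Wyatt (1). Jamal has no reports. So Yolanda's organization is 2 direct reports plus everyone under them: 2 + 1 = 3.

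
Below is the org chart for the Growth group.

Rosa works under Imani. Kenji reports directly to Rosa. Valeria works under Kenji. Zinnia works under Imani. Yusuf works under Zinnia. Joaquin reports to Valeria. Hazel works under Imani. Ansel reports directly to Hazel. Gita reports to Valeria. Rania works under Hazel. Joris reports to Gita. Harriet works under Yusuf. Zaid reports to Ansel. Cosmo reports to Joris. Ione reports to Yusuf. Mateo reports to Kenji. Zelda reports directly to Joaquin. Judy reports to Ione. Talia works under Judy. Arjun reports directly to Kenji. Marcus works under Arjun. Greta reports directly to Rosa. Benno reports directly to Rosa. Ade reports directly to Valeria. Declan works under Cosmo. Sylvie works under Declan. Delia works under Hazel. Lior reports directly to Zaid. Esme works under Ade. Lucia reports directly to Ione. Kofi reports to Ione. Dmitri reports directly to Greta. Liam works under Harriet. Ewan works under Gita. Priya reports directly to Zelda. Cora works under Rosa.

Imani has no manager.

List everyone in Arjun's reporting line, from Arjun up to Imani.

Arjun reports to Kenji. Kenji reports to Rosa. Rosa reports to Imani. Imani is at the top.

Arjun -> Kenji -> Rosa -> Imani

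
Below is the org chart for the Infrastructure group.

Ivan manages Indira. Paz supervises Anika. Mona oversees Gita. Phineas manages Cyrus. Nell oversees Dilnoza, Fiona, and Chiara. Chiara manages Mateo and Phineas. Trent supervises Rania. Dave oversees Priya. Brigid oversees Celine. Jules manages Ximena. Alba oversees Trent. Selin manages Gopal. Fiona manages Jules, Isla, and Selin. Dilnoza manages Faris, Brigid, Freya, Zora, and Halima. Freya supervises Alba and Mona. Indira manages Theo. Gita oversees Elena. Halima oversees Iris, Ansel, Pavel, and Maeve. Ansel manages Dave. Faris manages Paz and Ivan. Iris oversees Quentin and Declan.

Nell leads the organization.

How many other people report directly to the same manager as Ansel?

Ansel reports to Halima. Halima's other direct reports are Maeve, Iris, Pavel — 3 peers.

3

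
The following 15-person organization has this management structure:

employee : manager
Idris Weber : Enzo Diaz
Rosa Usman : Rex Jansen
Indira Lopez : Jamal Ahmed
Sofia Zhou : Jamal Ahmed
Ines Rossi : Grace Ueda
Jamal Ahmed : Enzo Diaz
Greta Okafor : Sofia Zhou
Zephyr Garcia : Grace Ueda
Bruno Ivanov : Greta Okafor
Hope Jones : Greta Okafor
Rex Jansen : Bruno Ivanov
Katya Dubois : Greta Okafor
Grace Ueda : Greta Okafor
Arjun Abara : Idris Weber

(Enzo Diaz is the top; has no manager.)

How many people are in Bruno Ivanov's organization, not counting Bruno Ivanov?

2

Bruno Ivanov directly manages Rex Jansen. Under Rex Jansen: Rosa Usman (1). That's 2 in total.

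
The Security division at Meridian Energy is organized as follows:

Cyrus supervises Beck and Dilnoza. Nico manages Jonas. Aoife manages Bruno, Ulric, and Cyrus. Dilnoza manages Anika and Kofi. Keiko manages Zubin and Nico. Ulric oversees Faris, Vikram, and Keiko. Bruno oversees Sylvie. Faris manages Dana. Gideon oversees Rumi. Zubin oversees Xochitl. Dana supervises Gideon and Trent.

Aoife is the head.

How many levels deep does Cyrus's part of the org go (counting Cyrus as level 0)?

The longest chain under Cyrus runs Cyrus → Dilnoza → Anika, which is 2 levels below Cyrus.

2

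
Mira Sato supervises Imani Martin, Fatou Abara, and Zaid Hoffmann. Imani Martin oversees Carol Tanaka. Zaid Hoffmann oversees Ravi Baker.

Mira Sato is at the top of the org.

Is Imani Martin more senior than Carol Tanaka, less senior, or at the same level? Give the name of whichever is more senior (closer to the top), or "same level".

Imani Martin is 1 level below Mira Sato; Carol Tanaka is 2. Imani Martin is higher.

Imani Martin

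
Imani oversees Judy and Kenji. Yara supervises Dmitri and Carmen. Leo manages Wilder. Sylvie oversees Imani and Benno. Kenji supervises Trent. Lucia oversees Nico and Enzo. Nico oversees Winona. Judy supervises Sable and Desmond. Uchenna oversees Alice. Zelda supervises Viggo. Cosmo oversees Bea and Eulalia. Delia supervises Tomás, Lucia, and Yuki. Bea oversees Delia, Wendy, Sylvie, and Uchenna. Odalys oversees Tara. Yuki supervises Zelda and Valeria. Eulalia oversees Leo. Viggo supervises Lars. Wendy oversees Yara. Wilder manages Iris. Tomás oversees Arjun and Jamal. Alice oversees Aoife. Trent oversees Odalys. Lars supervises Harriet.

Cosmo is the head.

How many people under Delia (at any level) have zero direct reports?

The people in Delia's organization with no one reporting to them are Jamal, Arjun, Enzo, Winona, Valeria, Harriet. That is 6.

6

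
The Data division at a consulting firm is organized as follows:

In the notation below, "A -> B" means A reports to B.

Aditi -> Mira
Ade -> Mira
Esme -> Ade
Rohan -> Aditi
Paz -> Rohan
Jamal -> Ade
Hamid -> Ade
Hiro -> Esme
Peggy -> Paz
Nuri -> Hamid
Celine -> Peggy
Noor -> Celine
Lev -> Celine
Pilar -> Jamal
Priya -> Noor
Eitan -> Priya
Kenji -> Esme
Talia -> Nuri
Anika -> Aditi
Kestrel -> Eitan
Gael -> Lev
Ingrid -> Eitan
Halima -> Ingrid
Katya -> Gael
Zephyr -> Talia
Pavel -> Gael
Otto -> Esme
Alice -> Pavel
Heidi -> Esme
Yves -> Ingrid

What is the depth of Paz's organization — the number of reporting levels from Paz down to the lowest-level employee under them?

The longest chain under Paz runs Paz → Peggy → Celine → Noor → Priya → Eitan → Ingrid → Yves, which is 7 levels below Paz.

7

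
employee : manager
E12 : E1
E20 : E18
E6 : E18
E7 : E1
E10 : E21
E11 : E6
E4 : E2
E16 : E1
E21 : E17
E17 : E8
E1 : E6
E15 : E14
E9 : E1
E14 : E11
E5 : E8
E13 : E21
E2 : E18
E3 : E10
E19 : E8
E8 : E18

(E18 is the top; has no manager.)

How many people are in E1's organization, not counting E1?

E1 directly manages E7, E12, E9, E16. E7 has no reports. E12 has no reports. E9 has no reports. E16 has no reports. So E1's organization is 4 direct reports plus everyone under them: 1 + 1 + 1 + 1 = 4.

4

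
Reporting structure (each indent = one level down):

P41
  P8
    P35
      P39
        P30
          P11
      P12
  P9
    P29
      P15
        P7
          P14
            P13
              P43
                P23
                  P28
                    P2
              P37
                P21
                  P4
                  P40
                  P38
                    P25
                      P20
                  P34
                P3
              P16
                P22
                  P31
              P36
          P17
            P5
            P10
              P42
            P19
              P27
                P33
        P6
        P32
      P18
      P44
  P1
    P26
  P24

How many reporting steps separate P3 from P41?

8

Chain from P3 up to P41: P3 → P37 → P13 → P14 → P7 → P15 → P29 → P9 → P41. That is 8 steps up, so P3 is 8 levels below P41.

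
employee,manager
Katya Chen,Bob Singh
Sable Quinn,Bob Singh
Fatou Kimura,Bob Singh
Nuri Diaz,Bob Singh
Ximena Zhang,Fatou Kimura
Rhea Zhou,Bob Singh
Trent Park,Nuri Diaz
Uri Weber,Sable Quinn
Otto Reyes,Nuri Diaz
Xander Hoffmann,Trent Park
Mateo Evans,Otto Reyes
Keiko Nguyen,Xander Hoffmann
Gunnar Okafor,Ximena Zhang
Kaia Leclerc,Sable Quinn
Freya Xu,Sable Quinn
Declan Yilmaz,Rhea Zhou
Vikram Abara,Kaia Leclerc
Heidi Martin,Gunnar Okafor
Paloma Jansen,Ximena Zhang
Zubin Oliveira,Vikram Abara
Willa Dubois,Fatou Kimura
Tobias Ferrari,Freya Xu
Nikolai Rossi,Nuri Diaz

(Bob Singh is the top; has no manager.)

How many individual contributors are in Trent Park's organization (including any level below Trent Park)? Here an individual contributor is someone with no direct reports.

1

The only person in Trent Park's organization with no one reporting to them is Keiko Nguyen. That is 1.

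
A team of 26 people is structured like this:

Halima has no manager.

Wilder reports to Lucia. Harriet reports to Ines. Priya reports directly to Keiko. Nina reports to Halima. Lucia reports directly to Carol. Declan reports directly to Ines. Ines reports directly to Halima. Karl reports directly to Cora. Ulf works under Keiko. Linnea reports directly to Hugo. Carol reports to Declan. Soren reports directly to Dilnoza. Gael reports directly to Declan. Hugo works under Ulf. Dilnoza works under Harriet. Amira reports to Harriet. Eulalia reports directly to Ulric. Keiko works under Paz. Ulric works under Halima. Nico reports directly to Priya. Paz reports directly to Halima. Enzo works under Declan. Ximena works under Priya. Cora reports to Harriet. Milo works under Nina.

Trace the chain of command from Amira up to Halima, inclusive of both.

Amira -> Harriet -> Ines -> Halima

Amira reports to Harriet. Harriet reports to Ines. Ines reports to Halima. Halima is at the top.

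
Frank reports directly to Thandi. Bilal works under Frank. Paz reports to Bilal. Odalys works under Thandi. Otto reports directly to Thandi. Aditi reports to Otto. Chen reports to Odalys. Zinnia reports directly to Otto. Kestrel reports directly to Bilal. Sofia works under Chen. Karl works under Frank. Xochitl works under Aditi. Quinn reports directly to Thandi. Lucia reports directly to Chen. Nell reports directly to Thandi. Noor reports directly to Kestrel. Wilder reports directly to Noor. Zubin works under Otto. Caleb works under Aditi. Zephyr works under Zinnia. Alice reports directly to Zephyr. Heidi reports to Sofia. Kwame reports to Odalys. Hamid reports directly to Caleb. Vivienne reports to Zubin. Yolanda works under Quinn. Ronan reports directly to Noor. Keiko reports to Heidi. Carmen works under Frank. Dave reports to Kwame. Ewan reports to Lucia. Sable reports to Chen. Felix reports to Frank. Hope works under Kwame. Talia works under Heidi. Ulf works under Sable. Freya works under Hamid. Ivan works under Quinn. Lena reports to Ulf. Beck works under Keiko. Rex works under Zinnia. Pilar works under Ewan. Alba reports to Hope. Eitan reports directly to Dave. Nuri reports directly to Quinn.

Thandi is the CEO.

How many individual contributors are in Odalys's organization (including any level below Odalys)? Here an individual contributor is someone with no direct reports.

6

The people in Odalys's organization with no one reporting to them are Alba, Eitan, Lena, Pilar, Talia, Beck. That is 6.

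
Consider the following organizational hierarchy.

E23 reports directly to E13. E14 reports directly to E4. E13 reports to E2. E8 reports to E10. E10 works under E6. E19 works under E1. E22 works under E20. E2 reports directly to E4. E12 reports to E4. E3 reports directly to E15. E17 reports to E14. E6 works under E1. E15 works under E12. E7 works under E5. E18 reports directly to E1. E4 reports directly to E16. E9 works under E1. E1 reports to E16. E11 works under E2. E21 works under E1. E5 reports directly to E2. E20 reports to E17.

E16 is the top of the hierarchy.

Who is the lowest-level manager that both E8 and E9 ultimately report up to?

E8's chain of managers is E10, E6, E1, E16. E9's chain of managers is E1, E16. The first manager that appears in both chains is E1.

E1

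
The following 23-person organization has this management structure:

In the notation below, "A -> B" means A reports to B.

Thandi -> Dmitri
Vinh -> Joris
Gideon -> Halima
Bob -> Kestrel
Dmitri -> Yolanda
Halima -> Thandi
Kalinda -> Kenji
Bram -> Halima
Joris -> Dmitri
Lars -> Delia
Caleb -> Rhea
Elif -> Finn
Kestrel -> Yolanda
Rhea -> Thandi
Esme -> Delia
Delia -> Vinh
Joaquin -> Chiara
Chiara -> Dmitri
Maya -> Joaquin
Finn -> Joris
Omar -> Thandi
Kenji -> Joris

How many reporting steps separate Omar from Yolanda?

Chain from Omar up to Yolanda: Omar → Thandi → Dmitri → Yolanda. That is 3 steps up, so Omar is 3 levels below Yolanda.

3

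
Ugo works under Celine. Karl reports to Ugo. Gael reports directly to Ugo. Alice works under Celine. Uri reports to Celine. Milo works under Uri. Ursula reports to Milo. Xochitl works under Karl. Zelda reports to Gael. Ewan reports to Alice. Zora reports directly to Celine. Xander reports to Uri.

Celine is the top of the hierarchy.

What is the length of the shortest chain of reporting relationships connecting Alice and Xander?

3

Alice is 1 level below Celine, and Xander is 2 levels below Celine (their lowest common manager). The shortest path runs up from Alice to Celine and back down to Xander: 1 + 2 = 3 links.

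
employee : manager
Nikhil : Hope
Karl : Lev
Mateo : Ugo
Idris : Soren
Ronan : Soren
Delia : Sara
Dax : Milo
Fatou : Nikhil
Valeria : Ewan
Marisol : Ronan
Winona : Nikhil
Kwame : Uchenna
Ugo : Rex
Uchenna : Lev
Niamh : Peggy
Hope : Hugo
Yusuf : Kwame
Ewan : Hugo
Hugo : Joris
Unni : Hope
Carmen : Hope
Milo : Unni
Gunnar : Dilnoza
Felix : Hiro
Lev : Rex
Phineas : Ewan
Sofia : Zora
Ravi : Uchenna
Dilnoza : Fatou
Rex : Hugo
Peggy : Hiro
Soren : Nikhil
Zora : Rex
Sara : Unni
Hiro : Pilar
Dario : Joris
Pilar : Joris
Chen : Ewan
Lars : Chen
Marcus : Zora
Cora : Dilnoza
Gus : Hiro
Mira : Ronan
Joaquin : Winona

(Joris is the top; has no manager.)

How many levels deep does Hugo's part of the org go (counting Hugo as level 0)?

5

The longest chain under Hugo runs Hugo → Rex → Lev → Uchenna → Kwame → Yusuf, which is 5 levels below Hugo.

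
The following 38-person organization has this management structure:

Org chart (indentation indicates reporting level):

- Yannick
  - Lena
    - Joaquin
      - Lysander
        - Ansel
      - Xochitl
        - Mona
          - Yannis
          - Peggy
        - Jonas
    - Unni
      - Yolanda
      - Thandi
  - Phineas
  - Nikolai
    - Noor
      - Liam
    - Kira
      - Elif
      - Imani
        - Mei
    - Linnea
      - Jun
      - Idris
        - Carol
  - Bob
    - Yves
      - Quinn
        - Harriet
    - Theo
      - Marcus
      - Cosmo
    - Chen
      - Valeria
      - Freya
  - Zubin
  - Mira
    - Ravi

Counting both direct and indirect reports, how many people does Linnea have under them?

3

Linnea directly manages Jun, Idris. Jun has no reports. Under Idris: Carol (1). So Linnea's organization is 2 direct reports plus everyone under them: 1 + 2 = 3.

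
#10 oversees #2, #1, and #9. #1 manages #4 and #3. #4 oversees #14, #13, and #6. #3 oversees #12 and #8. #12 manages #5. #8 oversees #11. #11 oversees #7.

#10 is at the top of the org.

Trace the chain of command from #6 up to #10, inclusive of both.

#6 reports to #4. #4 reports to #1. #1 reports to #10. #10 is at the top.

#6 -> #4 -> #1 -> #10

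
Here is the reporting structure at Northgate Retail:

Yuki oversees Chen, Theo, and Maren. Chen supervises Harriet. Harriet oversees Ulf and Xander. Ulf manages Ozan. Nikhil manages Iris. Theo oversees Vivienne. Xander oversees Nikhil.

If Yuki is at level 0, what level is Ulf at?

Chain from Ulf up to Yuki: Ulf → Harriet → Chen → Yuki. That is 3 steps up, so Ulf is 3 levels below Yuki.

3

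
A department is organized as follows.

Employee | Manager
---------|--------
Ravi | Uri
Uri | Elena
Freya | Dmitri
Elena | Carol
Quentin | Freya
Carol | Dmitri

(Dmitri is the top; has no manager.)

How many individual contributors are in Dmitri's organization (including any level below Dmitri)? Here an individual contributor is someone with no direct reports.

The people in Dmitri's organization with no one reporting to them are Quentin, Ravi. That is 2.

2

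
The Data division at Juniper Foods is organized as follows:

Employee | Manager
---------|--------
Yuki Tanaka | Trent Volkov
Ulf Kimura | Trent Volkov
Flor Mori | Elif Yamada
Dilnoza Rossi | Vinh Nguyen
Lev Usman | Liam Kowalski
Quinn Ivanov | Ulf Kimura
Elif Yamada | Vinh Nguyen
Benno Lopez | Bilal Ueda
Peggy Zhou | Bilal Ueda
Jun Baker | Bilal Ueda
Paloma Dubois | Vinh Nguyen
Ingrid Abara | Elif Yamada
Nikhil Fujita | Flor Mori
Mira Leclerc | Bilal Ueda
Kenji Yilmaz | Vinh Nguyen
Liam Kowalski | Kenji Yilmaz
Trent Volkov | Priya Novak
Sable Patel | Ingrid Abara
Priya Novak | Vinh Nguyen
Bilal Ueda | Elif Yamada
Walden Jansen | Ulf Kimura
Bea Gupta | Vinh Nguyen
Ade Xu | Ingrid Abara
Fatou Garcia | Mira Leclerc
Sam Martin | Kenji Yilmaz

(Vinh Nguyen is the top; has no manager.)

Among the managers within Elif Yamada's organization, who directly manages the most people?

Bilal Ueda

Direct-report counts within Elif Yamada's organization: Elif Yamada has 3; Ingrid Abara has 2; Flor Mori has 1; Bilal Ueda has 4; Mira Leclerc has 1. The largest is 4, held by Bilal Ueda.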